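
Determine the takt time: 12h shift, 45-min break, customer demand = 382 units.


Available = 12×60 - 45 = 675 min
Takt time = 675 / 382
= 1.77 min/unit


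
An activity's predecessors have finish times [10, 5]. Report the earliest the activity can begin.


ES = max of all predecessor completion times
Predecessors: [10, 5]
ES = max(10, 5)
= 10


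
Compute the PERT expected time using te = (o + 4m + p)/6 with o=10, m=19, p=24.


te = (o + 4m + p) / 6
= (10 + 4×19 + 24) / 6
= (10 + 76 + 24) / 6
= 110 / 6
= 18.33


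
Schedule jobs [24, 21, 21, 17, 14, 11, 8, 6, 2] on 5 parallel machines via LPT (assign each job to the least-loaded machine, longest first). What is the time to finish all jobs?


Jobs (LPT sorted): [24, 21, 21, 17, 14, 11, 8, 6, 2]
Machines: 5
  J=24 → Machine 1 (load: 0+24=24)
  J=21 → Machine 2 (load: 0+21=21)
  J=21 → Machine 3 (load: 0+21=21)
  J=17 → Machine 4 (load: 0+17=17)
  J=14 → Machine 5 (load: 0+14=14)
  J=11 → Machine 5 (load: 14+11=25)
  J=8 → Machine 4 (load: 17+8=25)
  J=6 → Machine 2 (load: 21+6=27)
  J=2 → Machine 3 (load: 21+2=23)
Machine loads: [24, 27, 23, 25, 25]
Makespan = max = 27 time units


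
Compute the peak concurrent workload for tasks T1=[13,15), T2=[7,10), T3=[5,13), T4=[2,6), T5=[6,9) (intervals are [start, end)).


Check each time point for overlaps:
  t=7: 3 tasks active (T2, T3, T5)
Max concurrent = 3


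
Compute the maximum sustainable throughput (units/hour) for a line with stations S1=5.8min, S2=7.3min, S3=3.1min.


Bottleneck = longest station time
Station times: [5.8, 7.3, 3.1]
Max = 7.3 min
Rate = 60 / 7.3
= 8.22 units/hour (bottleneck: 7.3min)


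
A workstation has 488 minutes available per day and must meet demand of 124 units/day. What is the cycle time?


Cycle time = available time / demand
= 488 / 124
= 3.94 min/unit


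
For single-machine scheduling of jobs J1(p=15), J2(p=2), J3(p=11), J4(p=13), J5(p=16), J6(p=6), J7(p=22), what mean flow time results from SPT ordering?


SPT order: J2 → J6 → J3 → J4 → J1 → J5 → J7
Completion times:
  J2: C=2
  J6: C=8
  J3: C=19
  J4: C=32
  J1: C=47
  J5: C=63
  J7: C=85
Sum = 256, n = 7
Mean flow = 256/7
= 36.57


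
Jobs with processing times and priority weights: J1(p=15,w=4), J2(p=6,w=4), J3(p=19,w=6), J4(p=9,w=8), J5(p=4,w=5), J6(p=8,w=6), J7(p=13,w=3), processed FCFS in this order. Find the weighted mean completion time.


Completion times:
  J1: C=15, w×C=4×15=60
  J2: C=21, w×C=4×21=84
  J3: C=40, w×C=6×40=240
  J4: C=49, w×C=8×49=392
  J5: C=53, w×C=5×53=265
  J6: C=61, w×C=6×61=366
  J7: C=74, w×C=3×74=222
Sum w×C = 1629
Sum w = 36
Weighted avg = 1629/36
= 45.25


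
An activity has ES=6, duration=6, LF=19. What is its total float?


EF = ES + duration = 6 + 6 = 12
LS = LF - duration = 19 - 6 = 13
Total Float = LF - EF = 19 - 12
(or LS - ES = 13 - 6)
= 7


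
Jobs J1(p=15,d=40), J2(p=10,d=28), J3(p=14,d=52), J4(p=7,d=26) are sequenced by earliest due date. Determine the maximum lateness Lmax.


EDD order: J4 → J2 → J1 → J3
Completion and lateness:
  J4: C=7, d=26, L=7-26=-19
  J2: C=17, d=28, L=17-28=-11
  J1: C=32, d=40, L=32-40=-8
  J3: C=46, d=52, L=46-52=-6
Lmax = max(-19, -11, -8, -6)
= -6


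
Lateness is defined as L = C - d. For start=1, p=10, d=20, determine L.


Completion = 1 + 10 = 11
Lateness = C - d = 11 - 20
= -9


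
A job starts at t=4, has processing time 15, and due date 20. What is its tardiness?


Completion = start + processing = 4 + 15 = 19
Tardiness = max(0, C - d) = max(0, 19 - 20)
= max(0, -1)
= 0


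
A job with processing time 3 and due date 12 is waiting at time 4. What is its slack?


Slack = due - current_time - processing
= 12 - 4 - 3
= 5


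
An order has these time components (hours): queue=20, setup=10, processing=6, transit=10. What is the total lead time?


Lead time = queue + setup + processing + transit
= 20 + 10 + 6 + 10
= 46 hours


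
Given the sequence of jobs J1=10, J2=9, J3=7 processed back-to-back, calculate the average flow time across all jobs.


Completion times:
  J1: completes at 10
  J2: completes at 19
  J3: completes at 26
Sum = 55
Average = 55/3
= 18.33


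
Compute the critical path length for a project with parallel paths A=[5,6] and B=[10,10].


Path A: 5 + 6 = 11
Path B: 10 + 10 = 20
Critical path = longest = max(11, 20)
= 20 (Path B)


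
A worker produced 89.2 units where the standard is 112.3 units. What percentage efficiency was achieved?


Efficiency = (actual / standard) × 100
= (89.2 / 112.3) × 100
= 79.4%


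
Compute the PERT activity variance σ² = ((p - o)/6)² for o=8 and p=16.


σ² = ((p - o) / 6)² = (p - o)² / 36
= (16 - 8)² / 36
= 8² / 36
= 64 / 36
= 1.7778


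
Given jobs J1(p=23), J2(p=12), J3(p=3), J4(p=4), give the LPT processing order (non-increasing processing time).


LPT: sort by longest processing time first
  J1: p=23
  J2: p=12
  J4: p=4
  J3: p=3
Order: J1 → J2 → J4 → J3


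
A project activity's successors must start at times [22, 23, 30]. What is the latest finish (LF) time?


LF = min of all successor start times
Successors start at: [22, 23, 30]
LF = min(22, 23, 30)
= 22


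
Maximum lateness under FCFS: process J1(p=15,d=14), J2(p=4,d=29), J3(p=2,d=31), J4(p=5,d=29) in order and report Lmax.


Lateness per job (L = C - d):
  J1: C=15, d=14, L=1
  J2: C=19, d=29, L=-10
  J3: C=21, d=31, L=-10
  J4: C=26, d=29, L=-3
Lmax = max(1, -10, -10, -3)
= 1


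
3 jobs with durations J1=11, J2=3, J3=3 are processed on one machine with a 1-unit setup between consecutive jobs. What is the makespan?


Makespan = Σ processing + (n-1) × setup
= (11 + 3 + 3) + (3-1)×1
= 17 + 2
= 19 time units


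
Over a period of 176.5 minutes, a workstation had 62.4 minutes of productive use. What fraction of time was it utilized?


Utilization = busy / total × 100
= 62.4 / 176.5 × 100
= 35.4%


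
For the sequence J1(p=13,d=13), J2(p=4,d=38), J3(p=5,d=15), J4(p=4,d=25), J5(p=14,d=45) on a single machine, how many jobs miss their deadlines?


Completion vs due date:
  J1: C=13, d=13 → on time
  J2: C=17, d=38 → on time
  J3: C=22, d=15 → TARDY
  J4: C=26, d=25 → TARDY
  J5: C=40, d=45 → on time
Tardy jobs: J3, J4
Count = 2


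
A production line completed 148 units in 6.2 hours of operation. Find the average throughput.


Throughput = units / time
= 148 / 6.2
= 23.9 units/hour


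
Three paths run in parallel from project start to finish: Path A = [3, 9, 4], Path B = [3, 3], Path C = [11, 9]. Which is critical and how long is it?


Path A: 3 + 9 + 4 = 16
Path B: 3 + 3 = 6
Path C: 11 + 9 = 20
Critical path = longest = max(16, 6, 20)
= 20 (Path C)


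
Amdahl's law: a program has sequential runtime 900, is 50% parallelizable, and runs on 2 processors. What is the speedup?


Amdahl's law: T_p = T × ((1-p) + p/N)
= 900 × ((1-0.5) + 0.5/2)
= 900 × (0.50 + 0.2500)
= 900 × 0.7500
= 675.00
Speedup = 900/675.00
= 1.33×


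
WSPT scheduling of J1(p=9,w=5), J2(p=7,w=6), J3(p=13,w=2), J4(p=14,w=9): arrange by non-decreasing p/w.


WSPT (Smith's rule): sort by p/w ascending
  J2: p/w = 7/6 = 1.167
  J4: p/w = 14/9 = 1.556
  J1: p/w = 9/5 = 1.800
  J3: p/w = 13/2 = 6.500
Order: J2 → J4 → J1 → J3


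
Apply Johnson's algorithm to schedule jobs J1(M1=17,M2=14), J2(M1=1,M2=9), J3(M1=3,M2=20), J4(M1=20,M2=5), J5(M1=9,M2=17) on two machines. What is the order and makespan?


Johnson's rule:
Group 1 (M1≤M2, sort by M1): ['J2', 'J3', 'J5']
Group 2 (M1>M2, sort desc M2): ['J1', 'J4']
Sequence: J2 → J3 → J5 → J1 → J4
Makespan calculation:
  J2: M1 done=1, M2 done=10
  J3: M1 done=4, M2 done=30
  J5: M1 done=13, M2 done=47
  J1: M1 done=30, M2 done=61
  J4: M1 done=50, M2 done=66
= Sequence: J2 → J3 → J5 → J1 → J4, Makespan: 66


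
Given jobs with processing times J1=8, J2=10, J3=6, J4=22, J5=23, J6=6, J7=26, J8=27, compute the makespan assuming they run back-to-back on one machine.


Sequential makespan: sum all processing times
= 8 + 10 + 6 + 22 + 23 + 6 + 26 + 27
= 128 time units


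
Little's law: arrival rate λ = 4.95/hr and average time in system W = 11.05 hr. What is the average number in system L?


Little's law: L = λ × W
= 4.95 × 11.05
= 54.70


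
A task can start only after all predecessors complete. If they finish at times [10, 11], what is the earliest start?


ES = max of all predecessor completion times
Predecessors: [10, 11]
ES = max(10, 11)
= 11


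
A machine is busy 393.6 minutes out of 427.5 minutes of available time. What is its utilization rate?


Utilization = busy / total × 100
= 393.6 / 427.5 × 100
= 92.1%


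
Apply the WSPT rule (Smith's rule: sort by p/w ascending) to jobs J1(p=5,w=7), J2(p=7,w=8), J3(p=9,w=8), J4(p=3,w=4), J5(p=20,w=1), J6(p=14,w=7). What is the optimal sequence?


WSPT (Smith's rule): sort by p/w ascending
  J1: p/w = 5/7 = 0.714
  J4: p/w = 3/4 = 0.750
  J2: p/w = 7/8 = 0.875
  J3: p/w = 9/8 = 1.125
  J6: p/w = 14/7 = 2.000
  J5: p/w = 20/1 = 20.000
Order: J1 → J4 → J2 → J3 → J6 → J5


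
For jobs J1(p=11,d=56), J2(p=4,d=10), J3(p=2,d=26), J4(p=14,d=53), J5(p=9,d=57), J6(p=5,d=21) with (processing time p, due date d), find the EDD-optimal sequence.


EDD: sort by earliest due date
  J2: d=10, p=4
  J6: d=21, p=5
  J3: d=26, p=2
  J4: d=53, p=14
  J1: d=56, p=11
  J5: d=57, p=9
Order: J2 → J6 → J3 → J4 → J1 → J5


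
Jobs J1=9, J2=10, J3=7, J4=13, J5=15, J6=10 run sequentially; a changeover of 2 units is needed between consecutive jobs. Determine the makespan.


Makespan = Σ processing + (n-1) × setup
= (9 + 10 + 7 + 13 + 15 + 10) + (6-1)×2
= 64 + 10
= 74 time units


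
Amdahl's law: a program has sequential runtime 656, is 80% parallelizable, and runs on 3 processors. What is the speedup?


Amdahl's law: T_p = T × ((1-p) + p/N)
= 656 × ((1-0.8) + 0.8/3)
= 656 × (0.20 + 0.2667)
= 656 × 0.4667
= 306.13
Speedup = 656/306.13
= 2.14×


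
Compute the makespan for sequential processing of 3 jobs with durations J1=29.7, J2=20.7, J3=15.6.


Sequential makespan: sum all processing times
= 29.7 + 20.7 + 15.6
= 66.0 time units


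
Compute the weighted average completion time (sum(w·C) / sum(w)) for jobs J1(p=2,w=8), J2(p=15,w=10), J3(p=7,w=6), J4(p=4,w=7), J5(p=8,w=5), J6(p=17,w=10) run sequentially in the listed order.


Completion times:
  J1: C=2, w×C=8×2=16
  J2: C=17, w×C=10×17=170
  J3: C=24, w×C=6×24=144
  J4: C=28, w×C=7×28=196
  J5: C=36, w×C=5×36=180
  J6: C=53, w×C=10×53=530
Sum w×C = 1236
Sum w = 46
Weighted avg = 1236/46
= 26.87


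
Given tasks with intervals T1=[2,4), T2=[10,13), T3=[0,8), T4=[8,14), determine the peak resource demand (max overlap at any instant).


Check each time point for overlaps:
  t=2: 2 tasks active (T1, T3)
Max concurrent = 2


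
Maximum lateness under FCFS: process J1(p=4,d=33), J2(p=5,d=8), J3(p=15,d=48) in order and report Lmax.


Lateness per job (L = C - d):
  J1: C=4, d=33, L=-29
  J2: C=9, d=8, L=1
  J3: C=24, d=48, L=-24
Lmax = max(-29, 1, -24)
= 1


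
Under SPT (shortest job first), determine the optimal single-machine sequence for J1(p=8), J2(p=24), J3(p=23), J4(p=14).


SPT: sort by shortest processing time
  J1: p=8
  J4: p=14
  J3: p=23
  J2: p=24
Order: J1 → J4 → J3 → J2


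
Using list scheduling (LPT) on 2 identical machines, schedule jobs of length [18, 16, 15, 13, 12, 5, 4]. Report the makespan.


Jobs (LPT sorted): [18, 16, 15, 13, 12, 5, 4]
Machines: 2
  J=18 → Machine 1 (load: 0+18=18)
  J=16 → Machine 2 (load: 0+16=16)
  J=15 → Machine 2 (load: 16+15=31)
  J=13 → Machine 1 (load: 18+13=31)
  J=12 → Machine 1 (load: 31+12=43)
  J=5 → Machine 2 (load: 31+5=36)
  J=4 → Machine 2 (load: 36+4=40)
Machine loads: [43, 40]
Makespan = max = 43 time units


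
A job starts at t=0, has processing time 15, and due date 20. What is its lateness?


Completion = 0 + 15 = 15
Lateness = C - d = 15 - 20
= -5


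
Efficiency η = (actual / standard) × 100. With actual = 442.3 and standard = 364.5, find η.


Efficiency = (actual / standard) × 100
= (442.3 / 364.5) × 100
= 121.3%


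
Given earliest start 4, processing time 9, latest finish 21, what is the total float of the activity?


EF = ES + duration = 4 + 9 = 13
LS = LF - duration = 21 - 9 = 12
Total Float = LF - EF = 21 - 13
(or LS - ES = 12 - 4)
= 8


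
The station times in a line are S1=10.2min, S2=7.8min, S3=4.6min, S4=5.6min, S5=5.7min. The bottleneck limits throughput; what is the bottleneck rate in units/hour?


Bottleneck = longest station time
Station times: [10.2, 7.8, 4.6, 5.6, 5.7]
Max = 10.2 min
Rate = 60 / 10.2
= 5.88 units/hour (bottleneck: 10.2min)


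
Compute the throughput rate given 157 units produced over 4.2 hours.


Throughput = units / time
= 157 / 4.2
= 37.4 units/hour


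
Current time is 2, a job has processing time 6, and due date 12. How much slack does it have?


Slack = due - current_time - processing
= 12 - 2 - 6
= 4


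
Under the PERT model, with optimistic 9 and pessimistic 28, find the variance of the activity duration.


σ² = ((p - o) / 6)² = (p - o)² / 36
= (28 - 9)² / 36
= 19² / 36
= 361 / 36
= 10.0278


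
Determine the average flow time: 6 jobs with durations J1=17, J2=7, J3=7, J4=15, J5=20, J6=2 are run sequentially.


Completion times:
  J1: completes at 17
  J2: completes at 24
  J3: completes at 31
  J4: completes at 46
  J5: completes at 66
  J6: completes at 68
Sum = 252
Average = 252/6
= 42.00


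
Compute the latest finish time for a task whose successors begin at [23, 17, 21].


LF = min of all successor start times
Successors start at: [23, 17, 21]
LF = min(23, 17, 21)
= 17


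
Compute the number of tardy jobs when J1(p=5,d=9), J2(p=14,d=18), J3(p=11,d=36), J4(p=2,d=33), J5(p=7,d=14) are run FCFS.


Completion vs due date:
  J1: C=5, d=9 → on time
  J2: C=19, d=18 → TARDY
  J3: C=30, d=36 → on time
  J4: C=32, d=33 → on time
  J5: C=39, d=14 → TARDY
Tardy jobs: J2, J5
Count = 2


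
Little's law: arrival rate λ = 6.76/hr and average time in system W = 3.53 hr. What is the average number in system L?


Little's law: L = λ × W
= 6.76 × 3.53
= 23.86


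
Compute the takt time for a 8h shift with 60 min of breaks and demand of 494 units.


Available = 8×60 - 60 = 420 min
Takt time = 420 / 494
= 0.85 min/unit


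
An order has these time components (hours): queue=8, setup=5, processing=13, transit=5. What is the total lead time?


Lead time = queue + setup + processing + transit
= 8 + 5 + 13 + 5
= 31 hours


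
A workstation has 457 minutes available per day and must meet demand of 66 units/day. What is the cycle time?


Cycle time = available time / demand
= 457 / 66
= 6.92 min/unit


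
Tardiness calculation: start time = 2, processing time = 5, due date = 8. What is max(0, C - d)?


Completion = start + processing = 2 + 5 = 7
Tardiness = max(0, C - d) = max(0, 7 - 8)
= max(0, -1)
= 0


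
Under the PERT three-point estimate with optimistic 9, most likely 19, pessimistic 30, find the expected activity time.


te = (o + 4m + p) / 6
= (9 + 4×19 + 30) / 6
= (9 + 76 + 30) / 6
= 115 / 6
= 19.17


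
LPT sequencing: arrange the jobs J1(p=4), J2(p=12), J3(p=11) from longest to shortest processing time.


LPT: sort by longest processing time first
  J2: p=12
  J3: p=11
  J1: p=4
Order: J2 → J3 → J1


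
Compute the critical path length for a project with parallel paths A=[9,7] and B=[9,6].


Path A: 9 + 7 = 16
Path B: 9 + 6 = 15
Critical path = longest = max(16, 15)
= 16 (Path A)


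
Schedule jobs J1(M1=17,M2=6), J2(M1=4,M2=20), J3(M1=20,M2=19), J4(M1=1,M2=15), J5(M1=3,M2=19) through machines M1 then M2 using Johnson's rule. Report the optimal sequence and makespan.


Johnson's rule:
Group 1 (M1≤M2, sort by M1): ['J4', 'J5', 'J2']
Group 2 (M1>M2, sort desc M2): ['J3', 'J1']
Sequence: J4 → J5 → J2 → J3 → J1
Makespan calculation:
  J4: M1 done=1, M2 done=16
  J5: M1 done=4, M2 done=35
  J2: M1 done=8, M2 done=55
  J3: M1 done=28, M2 done=74
  J1: M1 done=45, M2 done=80
= Sequence: J4 → J5 → J2 → J3 → J1, Makespan: 80


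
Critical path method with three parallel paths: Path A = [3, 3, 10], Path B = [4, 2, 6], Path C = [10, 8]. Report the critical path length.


Path A: 3 + 3 + 10 = 16
Path B: 4 + 2 + 6 = 12
Path C: 10 + 8 = 18
Critical path = longest = max(16, 12, 18)
= 18 (Path C)


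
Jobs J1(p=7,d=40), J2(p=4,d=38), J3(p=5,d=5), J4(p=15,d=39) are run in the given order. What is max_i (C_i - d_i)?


Lateness per job (L = C - d):
  J1: C=7, d=40, L=-33
  J2: C=11, d=38, L=-27
  J3: C=16, d=5, L=11
  J4: C=31, d=39, L=-8
Lmax = max(-33, -27, 11, -8)
= 11


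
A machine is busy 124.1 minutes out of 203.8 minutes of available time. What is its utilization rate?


Utilization = busy / total × 100
= 124.1 / 203.8 × 100
= 60.9%


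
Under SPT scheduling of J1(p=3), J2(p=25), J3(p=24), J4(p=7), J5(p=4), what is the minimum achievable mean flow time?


SPT order: J1 → J5 → J4 → J3 → J2
Completion times:
  J1: C=3
  J5: C=7
  J4: C=14
  J3: C=38
  J2: C=63
Sum = 125, n = 5
Mean flow = 125/5
= 25.00


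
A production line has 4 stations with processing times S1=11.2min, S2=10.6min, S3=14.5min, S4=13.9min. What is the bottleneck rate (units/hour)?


Bottleneck = longest station time
Station times: [11.2, 10.6, 14.5, 13.9]
Max = 14.5 min
Rate = 60 / 14.5
= 4.14 units/hour (bottleneck: 14.5min)


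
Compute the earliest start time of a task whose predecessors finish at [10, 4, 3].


ES = max of all predecessor completion times
Predecessors: [10, 4, 3]
ES = max(10, 4, 3)
= 10


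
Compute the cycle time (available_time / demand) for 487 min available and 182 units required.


Cycle time = available time / demand
= 487 / 182
= 2.68 min/unit


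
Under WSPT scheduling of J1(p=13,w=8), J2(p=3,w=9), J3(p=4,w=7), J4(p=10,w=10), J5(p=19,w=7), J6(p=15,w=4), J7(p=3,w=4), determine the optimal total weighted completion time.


WSPT order (by p/w): J2 → J3 → J7 → J4 → J1 → J5 → J6
  J2: C=3, w·C=9×3=27
  J3: C=7, w·C=7×7=49
  J7: C=10, w·C=4×10=40
  J4: C=20, w·C=10×20=200
  J1: C=33, w·C=8×33=264
  J5: C=52, w·C=7×52=364
  J6: C=67, w·C=4×67=268
Σ w·C = 1212
= 1212


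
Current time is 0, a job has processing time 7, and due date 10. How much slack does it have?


Slack = due - current_time - processing
= 10 - 0 - 7
= 3


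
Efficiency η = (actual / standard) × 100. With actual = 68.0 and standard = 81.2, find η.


Efficiency = (actual / standard) × 100
= (68.0 / 81.2) × 100
= 83.7%


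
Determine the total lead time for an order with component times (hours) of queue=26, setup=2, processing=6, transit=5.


Lead time = queue + setup + processing + transit
= 26 + 2 + 6 + 5
= 39 hours


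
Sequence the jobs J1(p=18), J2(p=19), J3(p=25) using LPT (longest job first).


LPT: sort by longest processing time first
  J3: p=25
  J2: p=19
  J1: p=18
Order: J3 → J2 → J1


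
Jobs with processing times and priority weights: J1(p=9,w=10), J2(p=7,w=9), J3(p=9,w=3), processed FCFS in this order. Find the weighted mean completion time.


Completion times:
  J1: C=9, w×C=10×9=90
  J2: C=16, w×C=9×16=144
  J3: C=25, w×C=3×25=75
Sum w×C = 309
Sum w = 22
Weighted avg = 309/22
= 14.05


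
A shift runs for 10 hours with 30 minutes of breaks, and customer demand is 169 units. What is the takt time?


Available = 10×60 - 30 = 570 min
Takt time = 570 / 169
= 3.37 min/unit


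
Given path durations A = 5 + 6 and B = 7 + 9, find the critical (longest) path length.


Path A: 5 + 6 = 11
Path B: 7 + 9 = 16
Critical path = longest = max(11, 16)
= 16 (Path B)


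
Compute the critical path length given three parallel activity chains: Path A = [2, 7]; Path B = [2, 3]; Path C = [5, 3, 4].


Path A: 2 + 7 = 9
Path B: 2 + 3 = 5
Path C: 5 + 3 + 4 = 12
Critical path = longest = max(9, 5, 12)
= 12 (Path C)


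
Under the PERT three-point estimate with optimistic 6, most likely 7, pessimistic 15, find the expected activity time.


te = (o + 4m + p) / 6
= (6 + 4×7 + 15) / 6
= (6 + 28 + 15) / 6
= 49 / 6
= 8.17


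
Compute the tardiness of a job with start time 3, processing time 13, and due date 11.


Completion = start + processing = 3 + 13 = 16
Tardiness = max(0, C - d) = max(0, 16 - 11)
= max(0, 5)
= 5


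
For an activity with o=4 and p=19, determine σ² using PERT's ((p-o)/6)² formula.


σ² = ((p - o) / 6)² = (p - o)² / 36
= (19 - 4)² / 36
= 15² / 36
= 225 / 36
= 6.2500


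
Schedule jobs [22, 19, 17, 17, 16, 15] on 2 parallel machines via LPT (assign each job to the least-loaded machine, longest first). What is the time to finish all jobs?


Jobs (LPT sorted): [22, 19, 17, 17, 16, 15]
Machines: 2
  J=22 → Machine 1 (load: 0+22=22)
  J=19 → Machine 2 (load: 0+19=19)
  J=17 → Machine 2 (load: 19+17=36)
  J=17 → Machine 1 (load: 22+17=39)
  J=16 → Machine 2 (load: 36+16=52)
  J=15 → Machine 1 (load: 39+15=54)
Machine loads: [54, 52]
Makespan = max = 54 time units


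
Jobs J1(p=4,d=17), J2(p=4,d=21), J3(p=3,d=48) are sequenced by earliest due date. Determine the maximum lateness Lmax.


EDD order: J1 → J2 → J3
Completion and lateness:
  J1: C=4, d=17, L=4-17=-13
  J2: C=8, d=21, L=8-21=-13
  J3: C=11, d=48, L=11-48=-37
Lmax = max(-13, -13, -37)
= -13


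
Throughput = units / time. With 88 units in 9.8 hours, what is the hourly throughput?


Throughput = units / time
= 88 / 9.8
= 9.0 units/hour


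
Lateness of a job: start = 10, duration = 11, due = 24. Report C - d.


Completion = 10 + 11 = 21
Lateness = C - d = 21 - 24
= -3


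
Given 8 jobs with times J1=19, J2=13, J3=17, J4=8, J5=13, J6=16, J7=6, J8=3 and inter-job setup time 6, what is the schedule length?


Makespan = Σ processing + (n-1) × setup
= (19 + 13 + 17 + 8 + 13 + 16 + 6 + 3) + (8-1)×6
= 95 + 42
= 137 time units


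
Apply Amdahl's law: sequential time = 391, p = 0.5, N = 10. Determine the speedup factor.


Amdahl's law: T_p = T × ((1-p) + p/N)
= 391 × ((1-0.5) + 0.5/10)
= 391 × (0.50 + 0.0500)
= 391 × 0.5500
= 215.05
Speedup = 391/215.05
= 1.82×


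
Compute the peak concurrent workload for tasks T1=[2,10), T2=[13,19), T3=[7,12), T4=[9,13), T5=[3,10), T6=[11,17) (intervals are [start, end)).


Check each time point for overlaps:
  t=9: 4 tasks active (T1, T3, T4, T5)
Max concurrent = 4


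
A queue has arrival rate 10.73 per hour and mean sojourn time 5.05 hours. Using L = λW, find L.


Little's law: L = λ × W
= 10.73 × 5.05
= 54.19


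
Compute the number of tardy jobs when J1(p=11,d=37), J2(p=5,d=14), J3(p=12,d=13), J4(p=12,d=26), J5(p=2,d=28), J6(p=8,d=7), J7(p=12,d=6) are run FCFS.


Completion vs due date:
  J1: C=11, d=37 → on time
  J2: C=16, d=14 → TARDY
  J3: C=28, d=13 → TARDY
  J4: C=40, d=26 → TARDY
  J5: C=42, d=28 → TARDY
  J6: C=50, d=7 → TARDY
  J7: C=62, d=6 → TARDY
Tardy jobs: J2, J3, J4, J5, J6, J7
Count = 6


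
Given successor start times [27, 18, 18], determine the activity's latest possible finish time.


LF = min of all successor start times
Successors start at: [27, 18, 18]
LF = min(27, 18, 18)
= 18


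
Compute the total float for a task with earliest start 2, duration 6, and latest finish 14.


EF = ES + duration = 2 + 6 = 8
LS = LF - duration = 14 - 6 = 8
Total Float = LF - EF = 14 - 8
(or LS - ES = 8 - 2)
= 6


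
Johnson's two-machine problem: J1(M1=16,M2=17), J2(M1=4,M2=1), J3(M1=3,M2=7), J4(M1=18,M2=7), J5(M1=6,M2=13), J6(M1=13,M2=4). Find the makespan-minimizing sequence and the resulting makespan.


Johnson's rule:
Group 1 (M1≤M2, sort by M1): ['J3', 'J5', 'J1']
Group 2 (M1>M2, sort desc M2): ['J4', 'J6', 'J2']
Sequence: J3 → J5 → J1 → J4 → J6 → J2
Makespan calculation:
  J3: M1 done=3, M2 done=10
  J5: M1 done=9, M2 done=23
  J1: M1 done=25, M2 done=42
  J4: M1 done=43, M2 done=50
  J6: M1 done=56, M2 done=60
  J2: M1 done=60, M2 done=61
= Sequence: J3 → J5 → J1 → J4 → J6 → J2, Makespan: 61


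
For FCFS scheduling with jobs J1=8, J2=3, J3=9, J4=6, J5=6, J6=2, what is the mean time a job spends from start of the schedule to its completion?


Completion times:
  J1: completes at 8
  J2: completes at 11
  J3: completes at 20
  J4: completes at 26
  J5: completes at 32
  J6: completes at 34
Sum = 131
Average = 131/6
= 21.83


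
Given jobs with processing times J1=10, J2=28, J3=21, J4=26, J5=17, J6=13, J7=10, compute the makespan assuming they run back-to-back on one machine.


Sequential makespan: sum all processing times
= 10 + 28 + 21 + 26 + 17 + 13 + 10
= 125 time units


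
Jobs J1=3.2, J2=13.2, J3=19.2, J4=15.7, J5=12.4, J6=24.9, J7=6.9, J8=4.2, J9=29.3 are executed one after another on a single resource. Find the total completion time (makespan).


Sequential makespan: sum all processing times
= 3.2 + 13.2 + 19.2 + 15.7 + 12.4 + 24.9 + 6.9 + 4.2 + 29.3
= 129.0 time units


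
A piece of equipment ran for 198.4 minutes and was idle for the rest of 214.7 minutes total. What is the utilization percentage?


Utilization = busy / total × 100
= 198.4 / 214.7 × 100
= 92.4%


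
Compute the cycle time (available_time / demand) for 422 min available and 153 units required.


Cycle time = available time / demand
= 422 / 153
= 2.76 min/unit


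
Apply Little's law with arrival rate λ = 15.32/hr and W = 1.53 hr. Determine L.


Little's law: L = λ × W
= 15.32 × 1.53
= 23.44


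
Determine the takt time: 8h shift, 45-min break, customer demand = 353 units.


Available = 8×60 - 45 = 435 min
Takt time = 435 / 353
= 1.23 min/unit


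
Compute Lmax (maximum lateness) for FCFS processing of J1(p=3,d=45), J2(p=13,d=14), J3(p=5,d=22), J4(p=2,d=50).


Lateness per job (L = C - d):
  J1: C=3, d=45, L=-42
  J2: C=16, d=14, L=2
  J3: C=21, d=22, L=-1
  J4: C=23, d=50, L=-27
Lmax = max(-42, 2, -1, -27)
= 2


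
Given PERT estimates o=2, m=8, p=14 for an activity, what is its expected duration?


te = (o + 4m + p) / 6
= (2 + 4×8 + 14) / 6
= (2 + 32 + 14) / 6
= 48 / 6
= 8.00


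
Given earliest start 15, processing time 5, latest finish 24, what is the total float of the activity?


EF = ES + duration = 15 + 5 = 20
LS = LF - duration = 24 - 5 = 19
Total Float = LF - EF = 24 - 20
(or LS - ES = 19 - 15)
= 4


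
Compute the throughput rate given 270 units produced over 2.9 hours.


Throughput = units / time
= 270 / 2.9
= 93.1 units/hour


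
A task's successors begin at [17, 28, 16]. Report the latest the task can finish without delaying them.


LF = min of all successor start times
Successors start at: [17, 28, 16]
LF = min(17, 28, 16)
= 16


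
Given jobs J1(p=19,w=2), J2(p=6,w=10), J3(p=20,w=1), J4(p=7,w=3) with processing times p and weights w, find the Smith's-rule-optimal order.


WSPT (Smith's rule): sort by p/w ascending
  J2: p/w = 6/10 = 0.600
  J4: p/w = 7/3 = 2.333
  J1: p/w = 19/2 = 9.500
  J3: p/w = 20/1 = 20.000
Order: J2 → J4 → J1 → J3


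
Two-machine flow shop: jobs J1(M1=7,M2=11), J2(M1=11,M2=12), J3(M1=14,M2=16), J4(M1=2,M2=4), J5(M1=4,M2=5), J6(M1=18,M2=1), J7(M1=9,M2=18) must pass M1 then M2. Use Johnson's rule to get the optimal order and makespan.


Johnson's rule:
Group 1 (M1≤M2, sort by M1): ['J4', 'J5', 'J1', 'J7', 'J2', 'J3']
Group 2 (M1>M2, sort desc M2): ['J6']
Sequence: J4 → J5 → J1 → J7 → J2 → J3 → J6
Makespan calculation:
  J4: M1 done=2, M2 done=6
  J5: M1 done=6, M2 done=11
  J1: M1 done=13, M2 done=24
  J7: M1 done=22, M2 done=42
  J2: M1 done=33, M2 done=54
  J3: M1 done=47, M2 done=70
  J6: M1 done=65, M2 done=71
= Sequence: J4 → J5 → J1 → J7 → J2 → J3 → J6, Makespan: 71


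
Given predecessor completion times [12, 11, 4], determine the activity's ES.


ES = max of all predecessor completion times
Predecessors: [12, 11, 4]
ES = max(12, 11, 4)
= 12


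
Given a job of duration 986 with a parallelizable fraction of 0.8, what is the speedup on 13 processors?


Amdahl's law: T_p = T × ((1-p) + p/N)
= 986 × ((1-0.8) + 0.8/13)
= 986 × (0.20 + 0.0615)
= 986 × 0.2615
= 257.88
Speedup = 986/257.88
= 3.82×


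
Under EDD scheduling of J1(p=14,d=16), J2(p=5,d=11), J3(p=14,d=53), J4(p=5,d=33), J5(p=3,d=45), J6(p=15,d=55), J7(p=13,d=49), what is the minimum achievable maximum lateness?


EDD order: J2 → J1 → J4 → J5 → J7 → J3 → J6
Completion and lateness:
  J2: C=5, d=11, L=5-11=-6
  J1: C=19, d=16, L=19-16=3
  J4: C=24, d=33, L=24-33=-9
  J5: C=27, d=45, L=27-45=-18
  J7: C=40, d=49, L=40-49=-9
  J3: C=54, d=53, L=54-53=1
  J6: C=69, d=55, L=69-55=14
Lmax = max(-6, 3, -9, -18, -9, 1, 14)
= 14


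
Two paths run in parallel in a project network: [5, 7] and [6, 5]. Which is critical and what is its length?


Path A: 5 + 7 = 12
Path B: 6 + 5 = 11
Critical path = longest = max(12, 11)
= 12 (Path A)


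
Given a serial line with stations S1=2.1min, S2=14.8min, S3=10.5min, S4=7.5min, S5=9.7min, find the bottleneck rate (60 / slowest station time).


Bottleneck = longest station time
Station times: [2.1, 14.8, 10.5, 7.5, 9.7]
Max = 14.8 min
Rate = 60 / 14.8
= 4.05 units/hour (bottleneck: 14.8min)


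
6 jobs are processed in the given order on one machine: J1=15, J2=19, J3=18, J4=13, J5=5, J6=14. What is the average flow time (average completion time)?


Completion times:
  J1: completes at 15
  J2: completes at 34
  J3: completes at 52
  J4: completes at 65
  J5: completes at 70
  J6: completes at 84
Sum = 320
Average = 320/6
= 53.33


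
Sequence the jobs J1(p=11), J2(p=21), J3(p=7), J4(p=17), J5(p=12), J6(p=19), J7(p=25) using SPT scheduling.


SPT: sort by shortest processing time
  J3: p=7
  J1: p=11
  J5: p=12
  J4: p=17
  J6: p=19
  J2: p=21
  J7: p=25
Order: J3 → J1 → J5 → J4 → J6 → J2 → J7


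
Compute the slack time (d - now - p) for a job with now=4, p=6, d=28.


Slack = due - current_time - processing
= 28 - 4 - 6
= 18


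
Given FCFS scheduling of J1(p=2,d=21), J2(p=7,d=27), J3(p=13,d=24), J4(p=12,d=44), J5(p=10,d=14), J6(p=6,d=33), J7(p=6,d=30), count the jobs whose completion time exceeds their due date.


Completion vs due date:
  J1: C=2, d=21 → on time
  J2: C=9, d=27 → on time
  J3: C=22, d=24 → on time
  J4: C=34, d=44 → on time
  J5: C=44, d=14 → TARDY
  J6: C=50, d=33 → TARDY
  J7: C=56, d=30 → TARDY
Tardy jobs: J5, J6, J7
Count = 3


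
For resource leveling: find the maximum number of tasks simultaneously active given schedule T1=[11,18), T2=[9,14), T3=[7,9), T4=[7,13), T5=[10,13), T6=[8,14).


Check each time point for overlaps:
  t=11: 5 tasks active (T1, T2, T4, T5, T6)
Max concurrent = 5


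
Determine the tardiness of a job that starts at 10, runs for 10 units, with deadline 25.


Completion = start + processing = 10 + 10 = 20
Tardiness = max(0, C - d) = max(0, 20 - 25)
= max(0, -5)
= 0


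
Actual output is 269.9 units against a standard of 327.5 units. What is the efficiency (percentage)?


Efficiency = (actual / standard) × 100
= (269.9 / 327.5) × 100
= 82.4%


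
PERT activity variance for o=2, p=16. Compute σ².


σ² = ((p - o) / 6)² = (p - o)² / 36
= (16 - 2)² / 36
= 14² / 36
= 196 / 36
= 5.4444


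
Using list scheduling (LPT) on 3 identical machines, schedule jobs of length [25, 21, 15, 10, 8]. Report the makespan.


Jobs (LPT sorted): [25, 21, 15, 10, 8]
Machines: 3
  J=25 → Machine 1 (load: 0+25=25)
  J=21 → Machine 2 (load: 0+21=21)
  J=15 → Machine 3 (load: 0+15=15)
  J=10 → Machine 3 (load: 15+10=25)
  J=8 → Machine 2 (load: 21+8=29)
Machine loads: [25, 29, 25]
Makespan = max = 29 time units


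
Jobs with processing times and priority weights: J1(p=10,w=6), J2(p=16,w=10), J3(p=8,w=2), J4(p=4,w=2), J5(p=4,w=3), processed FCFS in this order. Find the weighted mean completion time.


Completion times:
  J1: C=10, w×C=6×10=60
  J2: C=26, w×C=10×26=260
  J3: C=34, w×C=2×34=68
  J4: C=38, w×C=2×38=76
  J5: C=42, w×C=3×42=126
Sum w×C = 590
Sum w = 23
Weighted avg = 590/23
= 25.65


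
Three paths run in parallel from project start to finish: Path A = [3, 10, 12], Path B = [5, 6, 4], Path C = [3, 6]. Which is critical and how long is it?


Path A: 3 + 10 + 12 = 25
Path B: 5 + 6 + 4 = 15
Path C: 3 + 6 = 9
Critical path = longest = max(25, 15, 9)
= 25 (Path A)


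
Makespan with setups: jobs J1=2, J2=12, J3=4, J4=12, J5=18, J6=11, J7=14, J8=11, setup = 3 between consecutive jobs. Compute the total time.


Makespan = Σ processing + (n-1) × setup
= (2 + 12 + 4 + 12 + 18 + 11 + 14 + 11) + (8-1)×3
= 84 + 21
= 105 time units


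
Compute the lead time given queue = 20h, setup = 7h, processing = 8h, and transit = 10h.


Lead time = queue + setup + processing + transit
= 20 + 7 + 8 + 10
= 45 hours


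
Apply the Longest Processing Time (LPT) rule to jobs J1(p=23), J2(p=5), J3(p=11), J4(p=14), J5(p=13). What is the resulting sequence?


LPT: sort by longest processing time first
  J1: p=23
  J4: p=14
  J5: p=13
  J3: p=11
  J2: p=5
Order: J1 → J4 → J5 → J3 → J2


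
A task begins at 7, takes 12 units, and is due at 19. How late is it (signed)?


Completion = 7 + 12 = 19
Lateness = C - d = 19 - 19
= 0


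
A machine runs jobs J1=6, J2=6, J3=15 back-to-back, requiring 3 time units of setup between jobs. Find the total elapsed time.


Makespan = Σ processing + (n-1) × setup
= (6 + 6 + 15) + (3-1)×3
= 27 + 6
= 33 time units


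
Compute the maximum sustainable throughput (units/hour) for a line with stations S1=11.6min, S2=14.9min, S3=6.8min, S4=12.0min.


Bottleneck = longest station time
Station times: [11.6, 14.9, 6.8, 12.0]
Max = 14.9 min
Rate = 60 / 14.9
= 4.03 units/hour (bottleneck: 14.9min)


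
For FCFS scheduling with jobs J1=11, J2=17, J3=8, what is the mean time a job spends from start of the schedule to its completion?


Completion times:
  J1: completes at 11
  J2: completes at 28
  J3: completes at 36
Sum = 75
Average = 75/3
= 25.00


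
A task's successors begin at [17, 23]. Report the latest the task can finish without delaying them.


LF = min of all successor start times
Successors start at: [17, 23]
LF = min(17, 23)
= 17


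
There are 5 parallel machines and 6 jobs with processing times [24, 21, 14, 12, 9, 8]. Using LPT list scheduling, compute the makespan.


Jobs (LPT sorted): [24, 21, 14, 12, 9, 8]
Machines: 5
  J=24 → Machine 1 (load: 0+24=24)
  J=21 → Machine 2 (load: 0+21=21)
  J=14 → Machine 3 (load: 0+14=14)
  J=12 → Machine 4 (load: 0+12=12)
  J=9 → Machine 5 (load: 0+9=9)
  J=8 → Machine 5 (load: 9+8=17)
Machine loads: [24, 21, 14, 12, 17]
Makespan = max = 24 time units


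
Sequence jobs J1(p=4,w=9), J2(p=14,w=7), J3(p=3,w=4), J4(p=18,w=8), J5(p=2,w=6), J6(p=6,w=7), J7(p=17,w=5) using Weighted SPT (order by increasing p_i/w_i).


WSPT (Smith's rule): sort by p/w ascending
  J5: p/w = 2/6 = 0.333
  J1: p/w = 4/9 = 0.444
  J3: p/w = 3/4 = 0.750
  J6: p/w = 6/7 = 0.857
  J2: p/w = 14/7 = 2.000
  J4: p/w = 18/8 = 2.250
  J7: p/w = 17/5 = 3.400
Order: J5 → J1 → J3 → J6 → J2 → J4 → J7


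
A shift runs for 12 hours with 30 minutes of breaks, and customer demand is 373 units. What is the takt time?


Available = 12×60 - 30 = 690 min
Takt time = 690 / 373
= 1.85 min/unit


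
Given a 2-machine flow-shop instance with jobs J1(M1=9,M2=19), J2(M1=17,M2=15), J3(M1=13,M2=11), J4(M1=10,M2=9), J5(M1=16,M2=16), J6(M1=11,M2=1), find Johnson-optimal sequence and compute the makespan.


Johnson's rule:
Group 1 (M1≤M2, sort by M1): ['J1', 'J5']
Group 2 (M1>M2, sort desc M2): ['J2', 'J3', 'J4', 'J6']
Sequence: J1 → J5 → J2 → J3 → J4 → J6
Makespan calculation:
  J1: M1 done=9, M2 done=28
  J5: M1 done=25, M2 done=44
  J2: M1 done=42, M2 done=59
  J3: M1 done=55, M2 done=70
  J4: M1 done=65, M2 done=79
  J6: M1 done=76, M2 done=80
= Sequence: J1 → J5 → J2 → J3 → J4 → J6, Makespan: 80


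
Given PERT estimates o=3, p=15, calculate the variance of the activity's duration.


σ² = ((p - o) / 6)² = (p - o)² / 36
= (15 - 3)² / 36
= 12² / 36
= 144 / 36
= 4.0000


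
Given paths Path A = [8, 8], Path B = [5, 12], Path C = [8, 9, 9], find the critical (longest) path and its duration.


Path A: 8 + 8 = 16
Path B: 5 + 12 = 17
Path C: 8 + 9 + 9 = 26
Critical path = longest = max(16, 17, 26)
= 26 (Path C)


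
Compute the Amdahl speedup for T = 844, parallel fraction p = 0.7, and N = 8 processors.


Amdahl's law: T_p = T × ((1-p) + p/N)
= 844 × ((1-0.7) + 0.7/8)
= 844 × (0.30 + 0.0875)
= 844 × 0.3875
= 327.05
Speedup = 844/327.05
= 2.58×


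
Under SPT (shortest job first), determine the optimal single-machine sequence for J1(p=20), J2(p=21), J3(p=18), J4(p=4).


SPT: sort by shortest processing time
  J4: p=4
  J3: p=18
  J1: p=20
  J2: p=21
Order: J4 → J3 → J1 → J2


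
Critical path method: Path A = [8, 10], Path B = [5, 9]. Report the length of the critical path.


Path A: 8 + 10 = 18
Path B: 5 + 9 = 14
Critical path = longest = max(18, 14)
= 18 (Path A)


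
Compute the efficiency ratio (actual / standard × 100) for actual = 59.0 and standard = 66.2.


Efficiency = (actual / standard) × 100
= (59.0 / 66.2) × 100
= 89.1%


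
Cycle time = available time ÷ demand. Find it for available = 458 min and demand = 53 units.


Cycle time = available time / demand
= 458 / 53
= 8.64 min/unit


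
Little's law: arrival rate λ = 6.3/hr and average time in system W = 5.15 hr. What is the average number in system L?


Little's law: L = λ × W
= 6.3 × 5.15
= 32.45


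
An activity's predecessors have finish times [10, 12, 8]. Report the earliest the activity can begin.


ES = max of all predecessor completion times
Predecessors: [10, 12, 8]
ES = max(10, 12, 8)
= 12


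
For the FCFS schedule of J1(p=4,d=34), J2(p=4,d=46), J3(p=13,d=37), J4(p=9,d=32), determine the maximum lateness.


Lateness per job (L = C - d):
  J1: C=4, d=34, L=-30
  J2: C=8, d=46, L=-38
  J3: C=21, d=37, L=-16
  J4: C=30, d=32, L=-2
Lmax = max(-30, -38, -16, -2)
= -2


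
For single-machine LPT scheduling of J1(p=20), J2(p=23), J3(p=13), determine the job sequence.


LPT: sort by longest processing time first
  J2: p=23
  J1: p=20
  J3: p=13
Order: J2 → J1 → J3


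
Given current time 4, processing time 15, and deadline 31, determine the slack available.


Slack = due - current_time - processing
= 31 - 4 - 15
= 12


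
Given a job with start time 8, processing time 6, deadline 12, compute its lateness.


Completion = 8 + 6 = 14
Lateness = C - d = 14 - 12
= 2


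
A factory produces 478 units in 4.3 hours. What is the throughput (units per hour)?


Throughput = units / time
= 478 / 4.3
= 111.2 units/hour


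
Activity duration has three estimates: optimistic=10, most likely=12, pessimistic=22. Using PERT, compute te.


te = (o + 4m + p) / 6
= (10 + 4×12 + 22) / 6
= (10 + 48 + 22) / 6
= 80 / 6
= 13.33


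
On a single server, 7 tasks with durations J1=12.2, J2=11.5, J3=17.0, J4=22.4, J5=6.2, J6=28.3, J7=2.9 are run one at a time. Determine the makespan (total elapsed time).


Sequential makespan: sum all processing times
= 12.2 + 11.5 + 17.0 + 22.4 + 6.2 + 28.3 + 2.9
= 100.5 time units


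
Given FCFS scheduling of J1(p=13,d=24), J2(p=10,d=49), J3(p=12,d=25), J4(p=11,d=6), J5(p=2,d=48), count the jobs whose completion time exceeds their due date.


Completion vs due date:
  J1: C=13, d=24 → on time
  J2: C=23, d=49 → on time
  J3: C=35, d=25 → TARDY
  J4: C=46, d=6 → TARDY
  J5: C=48, d=48 → on time
Tardy jobs: J3, J4
Count = 2
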